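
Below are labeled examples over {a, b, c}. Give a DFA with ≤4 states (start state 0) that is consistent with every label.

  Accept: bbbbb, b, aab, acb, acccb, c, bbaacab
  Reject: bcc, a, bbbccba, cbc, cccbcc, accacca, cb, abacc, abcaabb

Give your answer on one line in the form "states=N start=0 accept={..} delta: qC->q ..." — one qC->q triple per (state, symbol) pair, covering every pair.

Fold the examples into a partial DFA from state 0: repeatedly fix the first undefined (state, symbol) met by the shortest-then-alphabetical prefix, trying targets in increasing order and rejecting any under which an Accept and a Reject string meet in one state with the same remainder; add a state when all current targets are rejected. Accepting states are where Accept strings end.
a: 0a undefined. 0a->0: no, acb/cb meet in 0 with "cb" left. Open state 1: 0a->1.
b: 0b undefined. 0b->0: ok.
c: 0c undefined. 0c->0: no, bbbbb/bcc meet in 0. 0c->1: no, c/a meet in 1. Open state 2: 0c->2.
aa: 1a undefined. 1a->0: ok.
ab: 1b undefined. 1b->0: ok.
ac: 1c undefined. 1c->0: no, c/abacc meet in 2. 1c->1: ok.
cb: 2b undefined. 2b->0: no, bbbbb/cb meet in 0. 2b->1: ok.
cc: 2c undefined. 2c->0: no, bbbbb/bcc meet in 0. 2c->1: no, bbbbb/accacca meet in 0. 2c->2: no, bbbbb/bbbccba meet in 0. Open state 3: 2c->3.
ccc: 3c undefined. 3c->0: ok.
abca: 2a undefined. 2a->0: no, bbbbb/abcaabb meet in 0. 2a->1: no, bbbbb/abcaabb meet in 0. 2a->2: no, bbbbb/abcaabb meet in 0. 2a->3: ok.
abcaa: 3a undefined. 3a->0: no, bbbbb/accacca meet in 0. 3a->1: no, bbbbb/abcaabb meet in 0. 3a->2: no, bbbbb/abcaabb meet in 0. 3a->3: ok.
abcaab: 3b undefined. 3b->0: no, bbbbb/abcaabb meet in 0. 3b->1: no, bbbbb/bbbccba meet in 0. 3b->2: ok.
All examples now run through 4 states with every (state, symbol) defined. Accept strings end in {0,2}, Reject strings end in {1,3}; accept={0,2}.

states=4 start=0 accept={0,2} delta: 0a->1 0b->0 0c->2 1a->0 1b->0 1c->1 2a->3 2b->1 2c->3 3a->3 3b->2 3c->0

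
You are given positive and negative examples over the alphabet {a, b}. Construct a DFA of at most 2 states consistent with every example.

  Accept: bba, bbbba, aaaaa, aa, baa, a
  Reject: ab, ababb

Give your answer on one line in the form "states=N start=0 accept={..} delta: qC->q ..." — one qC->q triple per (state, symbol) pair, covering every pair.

states=2 start=0 accept={0} delta: 0a->0 0b->1 1a->0 1b->1

State merging on the prefix tree: take the shortest (then alphabetical) example prefix whose next move is undefined and point that move at state 0, else 1, else 2, ...; a target is out if some Accept/Reject pair would then sit in one state with the same input left (inseparable). If every existing state is out, open a new one.
a: 0a undefined. 0a->0: ok.
b: 0b undefined. 0b->0: no, bba/ab meet in 0. Open state 1: 0b->1.
ba: 1a undefined. 1a->0: ok.
bb: 1b undefined. 1b->0: no, bba/ababb meet in 0. 1b->1: ok.
All examples now run through 2 states with every (state, symbol) defined. Accept strings end in {0}, Reject strings end in {1}; accept={0}.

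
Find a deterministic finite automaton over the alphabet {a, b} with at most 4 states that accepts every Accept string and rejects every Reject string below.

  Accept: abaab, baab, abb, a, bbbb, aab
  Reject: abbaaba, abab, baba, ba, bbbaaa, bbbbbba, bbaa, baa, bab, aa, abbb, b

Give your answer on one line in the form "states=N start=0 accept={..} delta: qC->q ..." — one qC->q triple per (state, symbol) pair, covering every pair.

Fold the examples into a partial DFA from state 0: repeatedly fix the first undefined (state, symbol) met by the shortest-then-alphabetical prefix, trying targets in increasing order and rejecting any under which an Accept and a Reject string meet in one state with the same remainder; add a state when all current targets are rejected. Accepting states are where Accept strings end.
a: 0a undefined. 0a->0: no, a/aa meet in 0. Open state 1: 0a->1.
b: 0b undefined. 0b->0: no, a/ba meet in 1. 0b->1: no, a/b meet in 1. Open state 2: 0b->2.
aa: 1a undefined. 1a->0: no, aab/b meet in 2. 1a->1: no, a/aa meet in 1. 1a->2: ok.
ab: 1b undefined. 1b->0: no, abaab/abbb meet in 2 with "b" left. 1b->1: no, abaab/bab meet in 2 with "ab" left. 1b->2: ok.
ba: 2a undefined. 2a->0: no, abaab/abab meet in 2. 2a->1: no, a/baba meet in 1. 2a->2: no, abaab/abab meet in 2 with "b" left. Open state 3: 2a->3.
bb: 2b undefined. 2b->0: no, a/abbaaba meet in 1. 2b->1: ok.
baa: 3a undefined. 3a->0: no, abaab/bbbbbba meet in 2. 3a->1: no, abaab/bbbaaa meet in 2. 3a->2: ok.
bab: 3b undefined. 3b->0: no, abaab/abbaaba meet in 1. 3b->1: no, abaab/abab meet in 1. 3b->2: ok.
All examples now run through 4 states with every (state, symbol) defined. Accept strings end in {1}, Reject strings end in {2,3}; accept={1}.

states=4 start=0 accept={1} delta: 0a->1 0b->2 1a->2 1b->2 2a->3 2b->1 3a->2 3b->2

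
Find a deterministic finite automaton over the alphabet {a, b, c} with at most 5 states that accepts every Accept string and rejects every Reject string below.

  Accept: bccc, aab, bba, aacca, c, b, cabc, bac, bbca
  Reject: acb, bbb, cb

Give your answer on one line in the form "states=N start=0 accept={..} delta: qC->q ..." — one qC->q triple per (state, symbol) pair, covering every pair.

Grow the machine one transition at a time. Run the examples from 0; the earliest place one falls off (shortest prefix, ties alphabetical) gets sent to the lowest-numbered state that keeps every Accept/Reject pair distinguishable — a pair clashes when both reach the same state with identical unread suffix — and to a fresh state only if none does.
a: 0a undefined. 0a->0: ok.
b: 0b undefined. 0b->0: no, aab/bbb meet in 0. Open state 1: 0b->1.
c: 0c undefined. 0c->0: no, aab/acb meet in 1. 0c->1: ok.
ba: 1a undefined. 1a->0: ok.
bb: 1b undefined. 1b->0: no, aab/bbb meet in 1. 1b->1: no, aab/acb meet in 1. Open state 2: 1b->2.
bc: 1c undefined. 1c->0: ok.
bba: 2a undefined. 2a->0: ok.
bbb: 2b undefined. 2b->0: no, bccc/bbb meet in 0. 2b->1: no, aab/bbb meet in 1. 2b->2: ok.
bbc: 2c undefined. 2c->0: ok.
All examples now run through 3 states with every (state, symbol) defined. Accept strings end in {0,1}, Reject strings end in {2}; accept={0,1}.

states=3 start=0 accept={0,1} delta: 0a->0 0b->1 0c->1 1a->0 1b->2 1c->0 2a->0 2b->2 2c->0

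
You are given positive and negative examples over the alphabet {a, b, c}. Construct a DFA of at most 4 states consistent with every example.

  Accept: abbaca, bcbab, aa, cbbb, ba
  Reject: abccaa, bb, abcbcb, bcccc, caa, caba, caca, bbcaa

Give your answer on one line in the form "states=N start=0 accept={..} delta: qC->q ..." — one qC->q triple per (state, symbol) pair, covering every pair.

states=4 start=0 accept={0,2} delta: 0a->0 0b->1 0c->1 1a->2 1b->3 1c->0 2a->1 2b->2 2c->2 3a->0 3b->2 3c->1

Fold the examples into a partial DFA from state 0: repeatedly fix the first undefined (state, symbol) met by the shortest-then-alphabetical prefix, trying targets in increasing order and rejecting any under which an Accept and a Reject string meet in one state with the same remainder; add a state when all current targets are rejected. Accepting states are where Accept strings end.
a: 0a undefined. 0a->0: ok.
b: 0b undefined. 0b->0: no, aa/bb meet in 0. Open state 1: 0b->1.
c: 0c undefined. 0c->0: no, aa/caa meet in 0. 0c->1: ok.
ba: 1a undefined. 1a->0: no, aa/caa meet in 0. 1a->1: no, ba/caa meet in 1. Open state 2: 1a->2.
bb: 1b undefined. 1b->0: no, aa/bb meet in 0. 1b->1: no, abbaca/caca meet in 2 with "ca" left. 1b->2: no, ba/bb meet in 2. Open state 3: 1b->3.
bc: 1c undefined. 1c->0: ok.
bbc: 3c undefined. 3c->0: no, aa/bbcaa meet in 0. 3c->1: ok.
caa: 2a undefined. 2a->0: no, aa/abccaa meet in 0. 2a->1: ok.
cab: 2b undefined. 2b->0: no, bcbab/caba meet in 0. 2b->1: no, bcbab/abccaa meet in 1. 2b->2: ok.
cac: 2c undefined. 2c->0: no, aa/caca meet in 0. 2c->1: no, bcbab/caca meet in 2. 2c->2: ok.
cbb: 3b undefined. 3b->0: no, cbbb/abccaa meet in 1. 3b->1: no, cbbb/bb meet in 3. 3b->2: ok.
abba: 3a undefined. 3a->0: ok.
All examples now run through 4 states with every (state, symbol) defined. Accept strings end in {0,2}, Reject strings end in {1,3}; accept={0,2}.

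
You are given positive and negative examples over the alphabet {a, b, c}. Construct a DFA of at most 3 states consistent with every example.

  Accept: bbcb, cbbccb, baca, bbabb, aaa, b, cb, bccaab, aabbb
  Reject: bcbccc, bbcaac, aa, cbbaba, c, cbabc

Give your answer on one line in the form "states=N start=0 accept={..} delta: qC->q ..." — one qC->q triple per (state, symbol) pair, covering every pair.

states=3 start=0 accept={0} delta: 0a->1 0b->0 0c->1 1a->2 1b->0 1c->2 2a->0 2b->0 2c->1

Grow the machine one transition at a time. Run the examples from 0; the earliest place one falls off (shortest prefix, ties alphabetical) gets sent to the lowest-numbered state that keeps every Accept/Reject pair distinguishable — a pair clashes when both reach the same state with identical unread suffix — and to a fresh state only if none does.
a: 0a undefined. 0a->0: no, aaa/aa meet in 0. Open state 1: 0a->1.
b: 0b undefined. 0b->0: ok.
c: 0c undefined. 0c->0: no, bbcb/bcbccc meet in 0. 0c->1: ok.
aa: 1a undefined. 1a->0: no, aaa/c meet in 1. 1a->1: no, aaa/aa meet in 1. Open state 2: 1a->2.
cb: 1b undefined. 1b->0: ok.
aaa: 2a undefined. 2a->0: ok.
aab: 2b undefined. 2b->0: ok.
bac: 1c undefined. 1c->0: no, baca/bcbccc meet in 1. 1c->1: no, baca/aa meet in 2. 1c->2: ok.
bcbccc: 2c undefined. 2c->0: no, bbcb/bcbccc meet in 0. 2c->1: ok.
All examples now run through 3 states with every (state, symbol) defined. Accept strings end in {0}, Reject strings end in {1,2}; accept={0}.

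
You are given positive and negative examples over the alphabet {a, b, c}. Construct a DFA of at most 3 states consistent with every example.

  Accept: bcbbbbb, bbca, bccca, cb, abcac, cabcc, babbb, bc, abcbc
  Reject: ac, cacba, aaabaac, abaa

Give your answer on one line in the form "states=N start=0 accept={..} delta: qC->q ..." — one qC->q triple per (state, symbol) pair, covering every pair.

Fold the examples into a partial DFA from state 0: repeatedly fix the first undefined (state, symbol) met by the shortest-then-alphabetical prefix, trying targets in increasing order and rejecting any under which an Accept and a Reject string meet in one state with the same remainder; add a state when all current targets are rejected. Accepting states are where Accept strings end.
a: 0a undefined. 0a->0: ok.
b: 0b undefined. 0b->0: no, babbb/abaa meet in 0. Open state 1: 0b->1.
c: 0c undefined. 0c->0: ok.
ba: 1a undefined. 1a->0: ok.
bb: 1b undefined. 1b->0: no, bbca/ac meet in 0. 1b->1: ok.
bc: 1c undefined. 1c->0: no, bbca/ac meet in 0. 1c->1: no, bbca/ac meet in 0. Open state 2: 1c->2.
bcb: 2b undefined. 2b->0: no, abcbc/ac meet in 0. 2b->1: ok.
bcc: 2c undefined. 2c->0: no, bccca/ac meet in 0. 2c->1: ok.
abca: 2a undefined. 2a->0: no, bbca/ac meet in 0. 2a->1: ok.
All examples now run through 3 states with every (state, symbol) defined. Accept strings end in {1,2}, Reject strings end in {0}; accept={1,2}.

states=3 start=0 accept={1,2} delta: 0a->0 0b->1 0c->0 1a->0 1b->1 1c->2 2a->1 2b->1 2c->1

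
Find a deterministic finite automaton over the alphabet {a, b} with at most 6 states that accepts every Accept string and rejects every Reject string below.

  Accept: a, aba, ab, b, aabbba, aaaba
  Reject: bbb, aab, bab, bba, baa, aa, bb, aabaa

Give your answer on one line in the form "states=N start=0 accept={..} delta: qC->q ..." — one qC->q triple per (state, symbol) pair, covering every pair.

states=5 start=0 accept={0,1,2} delta: 0a->1 0b->2 1a->3 1b->0 2a->3 2b->3 3a->3 3b->4 4a->1 4b->1

Grow the machine one transition at a time. Run the examples from 0; the earliest place one falls off (shortest prefix, ties alphabetical) gets sent to the lowest-numbered state that keeps every Accept/Reject pair distinguishable — a pair clashes when both reach the same state with identical unread suffix — and to a fresh state only if none does.
a: 0a undefined. 0a->0: no, a/aa meet in 0. Open state 1: 0a->1.
b: 0b undefined. 0b->0: no, a/bba meet in 1. 0b->1: no, aba/bba meet in 1 with "ba" left. Open state 2: 0b->2.
aa: 1a undefined. 1a->0: no, b/aab meet in 2. 1a->1: no, a/aa meet in 1. 1a->2: no, b/aa meet in 2. Open state 3: 1a->3.
ab: 1b undefined. 1b->0: ok.
ba: 2a undefined. 2a->0: no, a/baa meet in 1. 2a->1: no, ab/bab meet in 0. 2a->2: no, b/baa meet in 2. 2a->3: ok.
bb: 2b undefined. 2b->0: no, a/bba meet in 1. 2b->1: no, a/bb meet in 1. 2b->2: no, b/bbb meet in 2. 2b->3: ok.
aaa: 3a undefined. 3a->0: no, ab/bba meet in 0. 3a->1: no, a/bba meet in 1. 3a->2: no, b/bba meet in 2. 3a->3: ok.
aab: 3b undefined. 3b->0: no, ab/bbb meet in 0. 3b->1: no, a/bbb meet in 1. 3b->2: no, b/bbb meet in 2. 3b->3: no, aabbba/bbb meet in 3. Open state 4: 3b->4.
aaba: 4a undefined. 4a->0: no, a/aabaa meet in 1. 4a->1: ok.
aabb: 4b undefined. 4b->0: no, aabbba/bba meet in 3. 4b->1: ok.
All examples now run through 5 states with every (state, symbol) defined. Accept strings end in {0,1,2}, Reject strings end in {3,4}; accept={0,1,2}.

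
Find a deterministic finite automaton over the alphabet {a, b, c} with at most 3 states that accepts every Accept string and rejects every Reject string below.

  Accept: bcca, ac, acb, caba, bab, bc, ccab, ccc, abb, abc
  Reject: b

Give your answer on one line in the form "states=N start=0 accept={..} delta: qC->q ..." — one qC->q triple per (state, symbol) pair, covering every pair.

states=3 start=0 accept={0,2} delta: 0a->0 0b->1 0c->2 1a->1 1b->0 1c->0 2a->2 2b->0 2c->1

Fold the examples into a partial DFA from state 0: repeatedly fix the first undefined (state, symbol) met by the shortest-then-alphabetical prefix, trying targets in increasing order and rejecting any under which an Accept and a Reject string meet in one state with the same remainder; add a state when all current targets are rejected. Accepting states are where Accept strings end.
a: 0a undefined. 0a->0: ok.
b: 0b undefined. 0b->0: no, bab/b meet in 0. Open state 1: 0b->1.
c: 0c undefined. 0c->0: no, acb/b meet in 1. 0c->1: no, ac/b meet in 1. Open state 2: 0c->2.
ba: 1a undefined. 1a->0: no, bab/b meet in 1. 1a->1: ok.
bc: 1c undefined. 1c->0: ok.
ca: 2a undefined. 2a->0: no, caba/b meet in 1. 2a->1: no, bcca/b meet in 1. 2a->2: ok.
cc: 2c undefined. 2c->0: no, ccab/b meet in 1. 2c->1: ok.
abb: 1b undefined. 1b->0: ok.
acb: 2b undefined. 2b->0: ok.
All examples now run through 3 states with every (state, symbol) defined. Accept strings end in {0,2}, Reject strings end in {1}; accept={0,2}.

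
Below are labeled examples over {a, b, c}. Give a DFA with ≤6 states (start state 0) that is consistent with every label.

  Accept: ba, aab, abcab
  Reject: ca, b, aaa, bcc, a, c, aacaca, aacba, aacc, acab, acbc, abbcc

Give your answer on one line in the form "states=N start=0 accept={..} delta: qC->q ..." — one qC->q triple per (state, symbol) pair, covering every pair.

states=4 start=0 accept={2} delta: 0a->1 0b->1 0c->0 1a->2 1b->2 1c->2 2a->0 2b->2 2c->3 3a->1 3b->0 3c->0

State merging on the prefix tree: take the shortest (then alphabetical) example prefix whose next move is undefined and point that move at state 0, else 1, else 2, ...; a target is out if some Accept/Reject pair would then sit in one state with the same input left (inseparable). If every existing state is out, open a new one.
a: 0a undefined. 0a->0: no, aab/b meet in 0 with "b" left. Open state 1: 0a->1.
b: 0b undefined. 0b->0: no, ba/a meet in 1. 0b->1: ok.
c: 0c undefined. 0c->0: ok.
aa: 1a undefined. 1a->0: no, ba/c meet in 0. 1a->1: no, ba/ca meet in 1. Open state 2: 1a->2.
ab: 1b undefined. 1b->0: no, abcab/c meet in 0. 1b->1: no, abcab/acab meet in 1 with "cab" left. 1b->2: ok.
ac: 1c undefined. 1c->0: no, ba/acab meet in 2. 1c->1: no, aab/acab meet in 2 with "b" left. 1c->2: ok.
aaa: 2a undefined. 2a->0: ok.
aab: 2b undefined. 2b->0: no, aab/aaa meet in 0. 2b->1: no, ba/acbc meet in 2. 2b->2: ok.
aac: 2c undefined. 2c->0: no, ba/aacba meet in 2. 2c->1: no, ba/aacaca meet in 2. 2c->2: no, ba/bcc meet in 2. Open state 3: 2c->3.
aaca: 3a undefined. 3a->0: no, abcab/ca meet in 1. 3a->1: ok.
aacb: 3b undefined. 3b->0: ok.
aacc: 3c undefined. 3c->0: ok.
All examples now run through 4 states with every (state, symbol) defined. Accept strings end in {2}, Reject strings end in {0,1,3}; accept={2}.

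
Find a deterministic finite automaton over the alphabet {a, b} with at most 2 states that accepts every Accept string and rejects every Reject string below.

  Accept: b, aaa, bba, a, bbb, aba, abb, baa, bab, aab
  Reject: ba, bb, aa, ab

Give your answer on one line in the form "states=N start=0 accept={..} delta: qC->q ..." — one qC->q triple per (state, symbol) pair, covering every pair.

State merging on the prefix tree: take the shortest (then alphabetical) example prefix whose next move is undefined and point that move at state 0, else 1, else 2, ...; a target is out if some Accept/Reject pair would then sit in one state with the same input left (inseparable). If every existing state is out, open a new one.
a: 0a undefined. 0a->0: no, b/ab meet in 0 with "b" left. Open state 1: 0a->1.
b: 0b undefined. 0b->0: no, b/bb meet in 0. 0b->1: ok.
aa: 1a undefined. 1a->0: ok.
ab: 1b undefined. 1b->0: ok.
All examples now run through 2 states with every (state, symbol) defined. Accept strings end in {1}, Reject strings end in {0}; accept={1}.

states=2 start=0 accept={1} delta: 0a->1 0b->1 1a->0 1b->0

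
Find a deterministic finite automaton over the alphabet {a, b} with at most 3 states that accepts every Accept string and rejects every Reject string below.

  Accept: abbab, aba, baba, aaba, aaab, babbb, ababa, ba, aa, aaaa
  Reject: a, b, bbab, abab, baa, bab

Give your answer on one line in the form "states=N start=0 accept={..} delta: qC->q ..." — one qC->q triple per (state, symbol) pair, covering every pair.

State merging on the prefix tree: take the shortest (then alphabetical) example prefix whose next move is undefined and point that move at state 0, else 1, else 2, ...; a target is out if some Accept/Reject pair would then sit in one state with the same input left (inseparable). If every existing state is out, open a new one.
a: 0a undefined. 0a->0: no, abbab/bbab meet in 0 with "bbab" left. Open state 1: 0a->1.
b: 0b undefined. 0b->0: no, ba/a meet in 1. 0b->1: ok.
aa: 1a undefined. 1a->0: ok.
ab: 1b undefined. 1b->0: no, abbab/a meet in 1. 1b->1: no, abbab/a meet in 1. Open state 2: 1b->2.
aba: 2a undefined. 2a->0: ok.
abb: 2b undefined. 2b->0: ok.
All examples now run through 3 states with every (state, symbol) defined. Accept strings end in {0,2}, Reject strings end in {1}; accept={0,2}.

states=3 start=0 accept={0,2} delta: 0a->1 0b->1 1a->0 1b->2 2a->0 2b->0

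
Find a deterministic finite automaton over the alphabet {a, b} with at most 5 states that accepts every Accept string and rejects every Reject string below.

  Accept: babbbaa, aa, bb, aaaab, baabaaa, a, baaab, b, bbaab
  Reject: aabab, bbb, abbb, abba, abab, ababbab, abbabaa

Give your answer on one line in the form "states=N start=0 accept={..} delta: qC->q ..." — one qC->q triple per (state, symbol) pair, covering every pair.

states=4 start=0 accept={0,1,2} delta: 0a->0 0b->1 1a->2 1b->2 2a->3 2b->3 3a->0 3b->1

Grow the machine one transition at a time. Run the examples from 0; the earliest place one falls off (shortest prefix, ties alphabetical) gets sent to the lowest-numbered state that keeps every Accept/Reject pair distinguishable — a pair clashes when both reach the same state with identical unread suffix — and to a fresh state only if none does.
a: 0a undefined. 0a->0: ok.
b: 0b undefined. 0b->0: no, babbbaa/aabab meet in 0. Open state 1: 0b->1.
ba: 1a undefined. 1a->0: no, aaaab/aabab meet in 1. 1a->1: no, bb/aabab meet in 1 with "b" left. Open state 2: 1a->2.
bb: 1b undefined. 1b->0: no, aa/abba meet in 0. 1b->1: no, bb/bbb meet in 1. 1b->2: ok.
baa: 2a undefined. 2a->0: no, aa/abba meet in 0. 2a->1: no, bb/abbabaa meet in 2. 2a->2: no, bb/abba meet in 2. Open state 3: 2a->3.
bab: 2b undefined. 2b->0: no, aa/aabab meet in 0. 2b->1: no, babbbaa/abba meet in 3. 2b->2: no, bb/aabab meet in 2. 2b->3: ok.
baaa: 3a undefined. 3a->0: ok.
baab: 3b undefined. 3b->0: no, babbbaa/aabab meet in 3. 3b->1: ok.
All examples now run through 4 states with every (state, symbol) defined. Accept strings end in {0,1,2}, Reject strings end in {3}; accept={0,1,2}.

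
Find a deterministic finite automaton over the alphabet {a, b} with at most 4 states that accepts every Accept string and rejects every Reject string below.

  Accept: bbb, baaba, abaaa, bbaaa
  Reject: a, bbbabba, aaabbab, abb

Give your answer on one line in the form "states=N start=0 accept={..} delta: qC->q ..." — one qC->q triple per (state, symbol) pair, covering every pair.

states=4 start=0 accept={1,3} delta: 0a->0 0b->1 1a->1 1b->2 2a->1 2b->3 3a->2 3b->0

Fold the examples into a partial DFA from state 0: repeatedly fix the first undefined (state, symbol) met by the shortest-then-alphabetical prefix, trying targets in increasing order and rejecting any under which an Accept and a Reject string meet in one state with the same remainder; add a state when all current targets are rejected. Accepting states are where Accept strings end.
a: 0a undefined. 0a->0: ok.
b: 0b undefined. 0b->0: no, bbb/a meet in 0. Open state 1: 0b->1.
ba: 1a undefined. 1a->0: no, baaba/a meet in 0. 1a->1: ok.
bb: 1b undefined. 1b->0: no, bbb/bbbabba meet in 1. 1b->1: no, bbb/bbbabba meet in 1. Open state 2: 1b->2.
bba: 2a undefined. 2a->0: no, baaba/a meet in 0. 2a->1: ok.
bbb: 2b undefined. 2b->0: no, bbb/a meet in 0. 2b->1: no, bbb/bbbabba meet in 1. 2b->2: no, bbb/aaabbab meet in 2. Open state 3: 2b->3.
bbba: 3a undefined. 3a->0: no, baaba/bbbabba meet in 1. 3a->1: no, baaba/bbbabba meet in 1. 3a->2: ok.
bbbabb: 3b undefined. 3b->0: ok.
All examples now run through 4 states with every (state, symbol) defined. Accept strings end in {1,3}, Reject strings end in {0,2}; accept={1,3}.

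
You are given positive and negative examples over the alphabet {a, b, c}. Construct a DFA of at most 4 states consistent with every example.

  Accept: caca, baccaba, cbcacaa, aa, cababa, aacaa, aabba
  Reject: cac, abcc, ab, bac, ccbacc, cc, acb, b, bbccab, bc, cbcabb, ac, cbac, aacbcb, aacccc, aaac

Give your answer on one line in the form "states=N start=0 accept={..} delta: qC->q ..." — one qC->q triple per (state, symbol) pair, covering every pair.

states=2 start=0 accept={0} delta: 0a->0 0b->1 0c->1 1a->0 1b->1 1c->1

Grow the machine one transition at a time. Run the examples from 0; the earliest place one falls off (shortest prefix, ties alphabetical) gets sent to the lowest-numbered state that keeps every Accept/Reject pair distinguishable — a pair clashes when both reach the same state with identical unread suffix — and to a fresh state only if none does.
a: 0a undefined. 0a->0: ok.
b: 0b undefined. 0b->0: no, aa/ab meet in 0. Open state 1: 0b->1.
c: 0c undefined. 0c->0: no, caca/cac meet in 0. 0c->1: ok.
ba: 1a undefined. 1a->0: ok.
bb: 1b undefined. 1b->0: no, caca/acb meet in 0. 1b->1: ok.
bc: 1c undefined. 1c->0: no, caca/ccbacc meet in 0. 1c->1: ok.
All examples now run through 2 states with every (state, symbol) defined. Accept strings end in {0}, Reject strings end in {1}; accept={0}.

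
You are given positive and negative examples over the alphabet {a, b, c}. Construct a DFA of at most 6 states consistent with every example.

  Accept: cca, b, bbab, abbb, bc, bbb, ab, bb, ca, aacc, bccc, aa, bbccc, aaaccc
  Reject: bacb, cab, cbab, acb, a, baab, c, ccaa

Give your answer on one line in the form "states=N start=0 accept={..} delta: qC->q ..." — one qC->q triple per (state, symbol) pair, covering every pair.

Grow the machine one transition at a time. Run the examples from 0; the earliest place one falls off (shortest prefix, ties alphabetical) gets sent to the lowest-numbered state that keeps every Accept/Reject pair distinguishable — a pair clashes when both reach the same state with identical unread suffix — and to a fresh state only if none does.
a: 0a undefined. 0a->0: no, aa/a meet in 0. Open state 1: 0a->1.
b: 0b undefined. 0b->0: no, bc/c meet in 0 with "c" left. 0b->1: no, b/a meet in 1. Open state 2: 0b->2.
c: 0c undefined. 0c->0: no, cca/a meet in 1. 0c->1: ok.
aa: 1a undefined. 1a->0: no, b/cab meet in 2. 1a->1: no, ab/cab meet in 1 with "b" left. 1a->2: no, bb/cab meet in 2 with "b" left. Open state 3: 1a->3.
ab: 1b undefined. 1b->0: no, ab/cbab meet in 0. 1b->1: no, abbb/a meet in 1. 1b->2: ok.
ac: 1c undefined. 1c->0: no, cca/a meet in 1. 1c->1: no, b/acb meet in 2. 1c->2: no, bb/acb meet in 2 with "b" left. 1c->3: ok.
ba: 2a undefined. 2a->0: no, b/bacb meet in 2. 2a->1: no, b/cbab meet in 2. 2a->2: no, bb/cbab meet in 2 with "b" left. 2a->3: ok.
bb: 2b undefined. 2b->0: ok.
bc: 2c undefined. 2c->0: ok.
aaa: 3a undefined. 3a->0: no, b/baab meet in 2. 3a->1: no, cca/a meet in 1. 3a->2: no, bc/baab meet in 0. 3a->3: no, cca/ccaa meet in 3. Open state 4: 3a->4.
aac: 3c undefined. 3c->0: no, b/bacb meet in 2. 3c->1: no, b/bacb meet in 2. 3c->2: no, bc/bacb meet in 0. 3c->3: ok.
acb: 3b undefined. 3b->0: no, bc/bacb meet in 0. 3b->1: ok.
aaac: 4c undefined. 4c->0: ok.
baab: 4b undefined. 4b->0: no, bc/baab meet in 0. 4b->1: ok.
ccaa: 4a undefined. 4a->0: no, bc/ccaa meet in 0. 4a->1: ok.
All examples now run through 5 states with every (state, symbol) defined. Accept strings end in {0,2,3,4}, Reject strings end in {1}; accept={0,2,3,4}.

states=5 start=0 accept={0,2,3,4} delta: 0a->1 0b->2 0c->1 1a->3 1b->2 1c->3 2a->3 2b->0 2c->0 3a->4 3b->1 3c->3 4a->1 4b->1 4c->0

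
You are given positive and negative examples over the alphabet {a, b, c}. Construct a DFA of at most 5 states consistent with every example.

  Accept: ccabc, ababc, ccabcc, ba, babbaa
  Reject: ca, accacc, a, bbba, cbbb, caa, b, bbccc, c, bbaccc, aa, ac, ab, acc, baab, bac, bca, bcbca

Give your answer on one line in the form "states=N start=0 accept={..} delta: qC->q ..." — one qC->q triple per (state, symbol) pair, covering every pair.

Grow the machine one transition at a time. Run the examples from 0; the earliest place one falls off (shortest prefix, ties alphabetical) gets sent to the lowest-numbered state that keeps every Accept/Reject pair distinguishable — a pair clashes when both reach the same state with identical unread suffix — and to a fresh state only if none does.
a: 0a undefined. 0a->0: ok.
b: 0b undefined. 0b->0: no, ababc/c meet in 0 with "c" left. Open state 1: 0b->1.
c: 0c undefined. 0c->0: ok.
ba: 1a undefined. 1a->0: no, ba/ca meet in 0. 1a->1: no, ccabc/bac meet in 1 with "c" left. Open state 2: 1a->2.
bb: 1b undefined. 1b->0: no, ba/bbba meet in 2. 1b->1: no, ba/bbba meet in 2. 1b->2: ok.
bc: 1c undefined. 1c->0: no, ccabc/ca meet in 0. 1c->1: no, ccabc/b meet in 1. 1c->2: no, ccabcc/bac meet in 2 with "c" left. Open state 3: 1c->3.
baa: 2a undefined. 2a->0: ok.
bab: 2b undefined. 2b->0: no, ababc/ca meet in 0. 2b->1: no, ba/bbba meet in 2. 2b->2: no, ababc/bac meet in 2 with "c" left. 2b->3: no, ccabc/cbbb meet in 3. Open state 4: 2b->4.
bac: 2c undefined. 2c->0: ok.
bca: 3a undefined. 3a->0: ok.
bcb: 3b undefined. 3b->0: ok.
babb: 4b undefined. 4b->0: no, babbaa/ca meet in 0. 4b->1: no, babbaa/ca meet in 0. 4b->2: no, babbaa/ca meet in 0. 4b->3: no, babbaa/ca meet in 0. 4b->4: ok.
bbba: 4a undefined. 4a->0: no, babbaa/ca meet in 0. 4a->1: ok.
ababc: 4c undefined. 4c->0: no, ababc/ca meet in 0. 4c->1: no, ababc/bbba meet in 1. 4c->2: ok.
ccabcc: 3c undefined. 3c->0: no, ccabcc/ca meet in 0. 3c->1: no, ccabcc/bbba meet in 1. 3c->2: ok.
All examples now run through 5 states with every (state, symbol) defined. Accept strings end in {2,3}, Reject strings end in {0,1,4}; accept={2,3}.

states=5 start=0 accept={2,3} delta: 0a->0 0b->1 0c->0 1a->2 1b->2 1c->3 2a->0 2b->4 2c->0 3a->0 3b->0 3c->2 4a->1 4b->4 4c->2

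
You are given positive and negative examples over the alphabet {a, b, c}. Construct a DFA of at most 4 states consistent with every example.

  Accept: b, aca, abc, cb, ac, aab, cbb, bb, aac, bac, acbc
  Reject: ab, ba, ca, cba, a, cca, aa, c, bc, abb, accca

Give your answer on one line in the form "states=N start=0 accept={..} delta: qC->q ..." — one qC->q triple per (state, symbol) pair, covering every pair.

states=4 start=0 accept={0,3} delta: 0a->1 0b->0 0c->2 1a->2 1b->1 1c->3 2a->1 2b->0 2c->0 3a->0 3b->1 3c->0

State merging on the prefix tree: take the shortest (then alphabetical) example prefix whose next move is undefined and point that move at state 0, else 1, else 2, ...; a target is out if some Accept/Reject pair would then sit in one state with the same input left (inseparable). If every existing state is out, open a new one.
a: 0a undefined. 0a->0: no, b/ab meet in 0 with "b" left. Open state 1: 0a->1.
b: 0b undefined. 0b->0: ok.
c: 0c undefined. 0c->0: no, b/c meet in 0. 0c->1: no, aca/cca meet in 1 with "ca" left. Open state 2: 0c->2.
aa: 1a undefined. 1a->0: no, b/aa meet in 0. 1a->1: no, aab/ab meet in 1 with "b" left. 1a->2: ok.
ab: 1b undefined. 1b->0: no, b/ab meet in 0. 1b->1: ok.
ac: 1c undefined. 1c->0: no, aca/ab meet in 1. 1c->1: no, aca/aa meet in 2. 1c->2: no, aca/ca meet in 2 with "a" left. Open state 3: 1c->3.
ca: 2a undefined. 2a->0: no, b/ca meet in 0. 2a->1: ok.
cb: 2b undefined. 2b->0: ok.
cc: 2c undefined. 2c->0: ok.
aca: 3a undefined. 3a->0: ok.
acb: 3b undefined. 3b->0: no, acbc/aa meet in 2. 3b->1: ok.
acc: 3c undefined. 3c->0: ok.
All examples now run through 4 states with every (state, symbol) defined. Accept strings end in {0,3}, Reject strings end in {1,2}; accept={0,3}.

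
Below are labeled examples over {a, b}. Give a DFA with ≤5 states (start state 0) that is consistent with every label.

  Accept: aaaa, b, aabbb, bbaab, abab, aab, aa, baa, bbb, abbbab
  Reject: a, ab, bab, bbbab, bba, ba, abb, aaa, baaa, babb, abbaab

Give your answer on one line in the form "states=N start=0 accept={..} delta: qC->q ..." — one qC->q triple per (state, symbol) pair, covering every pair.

states=2 start=0 accept={0} delta: 0a->1 0b->0 1a->0 1b->1

State merging on the prefix tree: take the shortest (then alphabetical) example prefix whose next move is undefined and point that move at state 0, else 1, else 2, ...; a target is out if some Accept/Reject pair would then sit in one state with the same input left (inseparable). If every existing state is out, open a new one.
a: 0a undefined. 0a->0: no, aaaa/a meet in 0. Open state 1: 0a->1.
b: 0b undefined. 0b->0: ok.
aa: 1a undefined. 1a->0: ok.
ab: 1b undefined. 1b->0: no, aaaa/ab meet in 0. 1b->1: ok.
All examples now run through 2 states with every (state, symbol) defined. Accept strings end in {0}, Reject strings end in {1}; accept={0}.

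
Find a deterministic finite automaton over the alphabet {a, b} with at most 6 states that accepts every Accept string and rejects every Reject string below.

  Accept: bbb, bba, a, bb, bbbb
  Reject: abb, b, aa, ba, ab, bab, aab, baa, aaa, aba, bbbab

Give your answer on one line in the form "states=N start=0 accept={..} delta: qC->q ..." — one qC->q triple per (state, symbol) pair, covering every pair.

Fold the examples into a partial DFA from state 0: repeatedly fix the first undefined (state, symbol) met by the shortest-then-alphabetical prefix, trying targets in increasing order and rejecting any under which an Accept and a Reject string meet in one state with the same remainder; add a state when all current targets are rejected. Accepting states are where Accept strings end.
a: 0a undefined. 0a->0: no, a/aa meet in 0. Open state 1: 0a->1.
b: 0b undefined. 0b->0: no, bbb/b meet in 0. 0b->1: no, bbb/abb meet in 1 with "bb" left. Open state 2: 0b->2.
aa: 1a undefined. 1a->0: no, a/aaa meet in 1. 1a->1: no, a/aa meet in 1. 1a->2: no, bb/aab meet in 2 with "b" left. Open state 3: 1a->3.
ab: 1b undefined. 1b->0: no, a/aba meet in 1. 1b->1: no, a/abb meet in 1. 1b->2: no, bb/abb meet in 2 with "b" left. 1b->3: ok.
ba: 2a undefined. 2a->0: no, a/baa meet in 1. 2a->1: no, a/ba meet in 1. 2a->2: no, bb/bab meet in 2 with "b" left. 2a->3: ok.
bb: 2b undefined. 2b->0: no, bbb/b meet in 2. 2b->1: no, bbb/aa meet in 3. 2b->2: no, bbb/b meet in 2. 2b->3: no, bbb/abb meet in 3 with "b" left. Open state 4: 2b->4.
aaa: 3a undefined. 3a->0: ok.
aab: 3b undefined. 3b->0: ok.
bba: 4a undefined. 4a->0: no, bba/abb meet in 0. 4a->1: ok.
bbb: 4b undefined. 4b->0: no, bbb/abb meet in 0. 4b->1: no, bbbb/aa meet in 3. 4b->2: no, bbb/b meet in 2. 4b->3: no, bbb/aa meet in 3. 4b->4: ok.
All examples now run through 5 states with every (state, symbol) defined. Accept strings end in {1,4}, Reject strings end in {0,2,3}; accept={1,4}.

states=5 start=0 accept={1,4} delta: 0a->1 0b->2 1a->3 1b->3 2a->3 2b->4 3a->0 3b->0 4a->1 4b->4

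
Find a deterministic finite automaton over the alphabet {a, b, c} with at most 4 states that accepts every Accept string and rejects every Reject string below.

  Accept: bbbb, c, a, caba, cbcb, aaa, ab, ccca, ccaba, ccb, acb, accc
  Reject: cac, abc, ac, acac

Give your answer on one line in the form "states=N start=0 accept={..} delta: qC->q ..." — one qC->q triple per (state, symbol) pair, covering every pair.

states=3 start=0 accept={0,1} delta: 0a->1 0b->0 0c->0 1a->0 1b->1 1c->2 2a->1 2b->0 2c->0

Grow the machine one transition at a time. Run the examples from 0; the earliest place one falls off (shortest prefix, ties alphabetical) gets sent to the lowest-numbered state that keeps every Accept/Reject pair distinguishable — a pair clashes when both reach the same state with identical unread suffix — and to a fresh state only if none does.
a: 0a undefined. 0a->0: no, c/ac meet in 0 with "c" left. Open state 1: 0a->1.
b: 0b undefined. 0b->0: ok.
c: 0c undefined. 0c->0: ok.
aa: 1a undefined. 1a->0: ok.
ab: 1b undefined. 1b->0: no, bbbb/abc meet in 0. 1b->1: ok.
ac: 1c undefined. 1c->0: no, bbbb/cac meet in 0. 1c->1: no, bbbb/acac meet in 0. Open state 2: 1c->2.
aca: 2a undefined. 2a->0: no, bbbb/acac meet in 0. 2a->1: ok.
acb: 2b undefined. 2b->0: ok.
acc: 2c undefined. 2c->0: ok.
All examples now run through 3 states with every (state, symbol) defined. Accept strings end in {0,1}, Reject strings end in {2}; accept={0,1}.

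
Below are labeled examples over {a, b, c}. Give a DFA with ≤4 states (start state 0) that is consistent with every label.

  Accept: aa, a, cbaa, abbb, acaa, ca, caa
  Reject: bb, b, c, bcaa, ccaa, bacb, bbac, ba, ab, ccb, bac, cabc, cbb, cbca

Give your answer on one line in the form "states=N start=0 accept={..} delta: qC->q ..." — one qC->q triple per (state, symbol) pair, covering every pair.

Fold the examples into a partial DFA from state 0: repeatedly fix the first undefined (state, symbol) met by the shortest-then-alphabetical prefix, trying targets in increasing order and rejecting any under which an Accept and a Reject string meet in one state with the same remainder; add a state when all current targets are rejected. Accepting states are where Accept strings end.
a: 0a undefined. 0a->0: ok.
b: 0b undefined. 0b->0: no, aa/bb meet in 0. Open state 1: 0b->1.
c: 0c undefined. 0c->0: no, aa/c meet in 0. 0c->1: no, abbb/cbb meet in 1 with "bb" left. Open state 2: 0c->2.
ba: 1a undefined. 1a->0: no, aa/ba meet in 0. 1a->1: ok.
bb: 1b undefined. 1b->0: no, aa/bb meet in 0. 1b->1: no, abbb/bb meet in 1. 1b->2: ok.
bc: 1c undefined. 1c->0: no, aa/bcaa meet in 0. 1c->1: ok.
ca: 2a undefined. 2a->0: ok.
cb: 2b undefined. 2b->0: no, aa/cbca meet in 0. 2b->1: no, cbaa/b meet in 1. 2b->2: no, abbb/bb meet in 2. Open state 3: 2b->3.
cc: 2c undefined. 2c->0: no, aa/ccaa meet in 0. 2c->1: ok.
cba: 3a undefined. 3a->0: ok.
cbb: 3b undefined. 3b->0: no, aa/cbb meet in 0. 3b->1: ok.
cbc: 3c undefined. 3c->0: no, aa/cbca meet in 0. 3c->1: ok.
All examples now run through 4 states with every (state, symbol) defined. Accept strings end in {0,3}, Reject strings end in {1,2}; accept={0,3}.

states=4 start=0 accept={0,3} delta: 0a->0 0b->1 0c->2 1a->1 1b->2 1c->1 2a->0 2b->3 2c->1 3a->0 3b->1 3c->1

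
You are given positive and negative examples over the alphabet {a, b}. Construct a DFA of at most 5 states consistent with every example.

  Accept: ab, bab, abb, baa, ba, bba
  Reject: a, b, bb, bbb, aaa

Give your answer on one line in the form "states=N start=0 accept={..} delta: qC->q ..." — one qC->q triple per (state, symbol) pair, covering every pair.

Fold the examples into a partial DFA from state 0: repeatedly fix the first undefined (state, symbol) met by the shortest-then-alphabetical prefix, trying targets in increasing order and rejecting any under which an Accept and a Reject string meet in one state with the same remainder; add a state when all current targets are rejected. Accepting states are where Accept strings end.
a: 0a undefined. 0a->0: no, ab/b meet in 0 with "b" left. Open state 1: 0a->1.
b: 0b undefined. 0b->0: no, ba/a meet in 1. 0b->1: no, ab/bb meet in 1 with "b" left. Open state 2: 0b->2.
aa: 1a undefined. 1a->0: ok.
ab: 1b undefined. 1b->0: no, abb/b meet in 2. 1b->1: no, ab/a meet in 1. 1b->2: no, ab/b meet in 2. Open state 3: 1b->3.
ba: 2a undefined. 2a->0: no, bab/b meet in 2. 2a->1: no, ba/a meet in 1. 2a->2: no, bab/bb meet in 2 with "b" left. 2a->3: ok.
bb: 2b undefined. 2b->0: no, bba/a meet in 1. 2b->1: no, ab/bbb meet in 3. 2b->2: ok.
abb: 3b undefined. 3b->0: ok.
baa: 3a undefined. 3a->0: ok.
All examples now run through 4 states with every (state, symbol) defined. Accept strings end in {0,3}, Reject strings end in {1,2}; accept={0,3}.

states=4 start=0 accept={0,3} delta: 0a->1 0b->2 1a->0 1b->3 2a->3 2b->2 3a->0 3b->0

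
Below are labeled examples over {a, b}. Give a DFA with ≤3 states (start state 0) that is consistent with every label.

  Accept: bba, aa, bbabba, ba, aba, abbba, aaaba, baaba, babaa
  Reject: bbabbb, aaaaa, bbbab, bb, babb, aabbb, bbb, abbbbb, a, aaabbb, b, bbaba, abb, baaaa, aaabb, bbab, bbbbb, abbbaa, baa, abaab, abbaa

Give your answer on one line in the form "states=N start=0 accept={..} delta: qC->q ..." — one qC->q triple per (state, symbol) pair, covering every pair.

states=3 start=0 accept={2} delta: 0a->1 0b->1 1a->2 1b->1 2a->1 2b->0

Grow the machine one transition at a time. Run the examples from 0; the earliest place one falls off (shortest prefix, ties alphabetical) gets sent to the lowest-numbered state that keeps every Accept/Reject pair distinguishable — a pair clashes when both reach the same state with identical unread suffix — and to a fresh state only if none does.
a: 0a undefined. 0a->0: no, aa/aaaaa meet in 0. Open state 1: 0a->1.
b: 0b undefined. 0b->0: no, bba/a meet in 1. 0b->1: ok.
aa: 1a undefined. 1a->0: no, babaa/aaaaa meet in 1. 1a->1: no, aa/aaaaa meet in 1. Open state 2: 1a->2.
ab: 1b undefined. 1b->0: no, bba/bbb meet in 1. 1b->1: ok.
aaa: 2a undefined. 2a->0: no, bba/aaaaa meet in 2. 2a->1: ok.
aab: 2b undefined. 2b->0: ok.
All examples now run through 3 states with every (state, symbol) defined. Accept strings end in {2}, Reject strings end in {0,1}; accept={2}.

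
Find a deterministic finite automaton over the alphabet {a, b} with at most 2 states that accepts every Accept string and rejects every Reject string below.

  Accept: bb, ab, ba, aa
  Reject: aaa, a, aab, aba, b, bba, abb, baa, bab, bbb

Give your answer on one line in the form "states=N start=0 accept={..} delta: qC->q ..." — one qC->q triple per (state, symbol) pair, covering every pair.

states=2 start=0 accept={0} delta: 0a->1 0b->1 1a->0 1b->0

Grow the machine one transition at a time. Run the examples from 0; the earliest place one falls off (shortest prefix, ties alphabetical) gets sent to the lowest-numbered state that keeps every Accept/Reject pair distinguishable — a pair clashes when both reach the same state with identical unread suffix — and to a fresh state only if none does.
a: 0a undefined. 0a->0: no, bb/abb meet in 0 with "bb" left. Open state 1: 0a->1.
b: 0b undefined. 0b->0: no, bb/b meet in 0. 0b->1: ok.
aa: 1a undefined. 1a->0: ok.
ab: 1b undefined. 1b->0: ok.
All examples now run through 2 states with every (state, symbol) defined. Accept strings end in {0}, Reject strings end in {1}; accept={0}.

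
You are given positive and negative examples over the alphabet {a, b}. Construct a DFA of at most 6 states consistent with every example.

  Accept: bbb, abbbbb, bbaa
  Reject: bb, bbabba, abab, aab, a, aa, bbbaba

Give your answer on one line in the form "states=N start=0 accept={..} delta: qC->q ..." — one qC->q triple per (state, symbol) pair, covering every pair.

states=5 start=0 accept={3,4} delta: 0a->0 0b->1 1a->0 1b->2 2a->3 2b->3 3a->3 3b->4 4a->0 4b->4

State merging on the prefix tree: take the shortest (then alphabetical) example prefix whose next move is undefined and point that move at state 0, else 1, else 2, ...; a target is out if some Accept/Reject pair would then sit in one state with the same input left (inseparable). If every existing state is out, open a new one.
a: 0a undefined. 0a->0: ok.
b: 0b undefined. 0b->0: no, bbb/bb meet in 0. Open state 1: 0b->1.
bb: 1b undefined. 1b->0: no, bbb/aab meet in 1. 1b->1: no, bbb/bb meet in 1. Open state 2: 1b->2.
aba: 1a undefined. 1a->0: ok.
bba: 2a undefined. 2a->0: no, bbaa/bbabba meet in 0. 2a->1: no, bbaa/a meet in 0. 2a->2: no, bbaa/bb meet in 2. Open state 3: 2a->3.
bbb: 2b undefined. 2b->0: no, bbb/a meet in 0. 2b->1: no, bbb/abab meet in 1. 2b->2: no, bbb/bb meet in 2. 2b->3: ok.
bbaa: 3a undefined. 3a->0: no, bbaa/a meet in 0. 3a->1: no, bbb/bbbaba meet in 3. 3a->2: no, bbaa/bb meet in 2. 3a->3: ok.
bbab: 3b undefined. 3b->0: no, abbbbb/abab meet in 1. 3b->1: no, bbb/bbabba meet in 3. 3b->2: no, bbb/bbabba meet in 3. 3b->3: no, bbb/bbabba meet in 3. Open state 4: 3b->4.
bbabb: 4b undefined. 4b->0: no, abbbbb/bbabba meet in 0. 4b->1: no, abbbbb/abab meet in 1. 4b->2: no, bbb/bbabba meet in 3. 4b->3: no, bbb/bbabba meet in 3. 4b->4: ok.
bbabba: 4a undefined. 4a->0: ok.
All examples now run through 5 states with every (state, symbol) defined. Accept strings end in {3,4}, Reject strings end in {0,1,2}; accept={3,4}.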